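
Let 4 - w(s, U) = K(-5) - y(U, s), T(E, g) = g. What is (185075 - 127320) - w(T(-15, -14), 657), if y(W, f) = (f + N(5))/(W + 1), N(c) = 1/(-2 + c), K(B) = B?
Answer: 113990645/1974 ≈ 57746.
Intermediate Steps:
y(W, f) = (⅓ + f)/(1 + W) (y(W, f) = (f + 1/(-2 + 5))/(W + 1) = (f + 1/3)/(1 + W) = (f + ⅓)/(1 + W) = (⅓ + f)/(1 + W))
w(s, U) = 9 + (⅓ + s)/(1 + U) (w(s, U) = 4 - (-5 - (⅓ + s)/(1 + U)) = 4 + (5 + (⅓ + s)/(1 + U)) = 9 + (⅓ + s)/(1 + U))
(185075 - 127320) - w(T(-15, -14), 657) = (185075 - 127320) - (28/3 - 14 + 9*657)/(1 + 657) = 57755 - (28/3 - 14 + 5913)/658 = 57755 - 17725/(658*3) = 57755 - 1*17725/1974 = 57755 - 17725/1974 = 113990645/1974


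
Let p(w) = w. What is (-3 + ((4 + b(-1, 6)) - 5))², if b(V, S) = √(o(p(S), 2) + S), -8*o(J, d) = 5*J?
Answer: 25/4 ≈ 6.2500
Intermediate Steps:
o(J, d) = -5*J/8
b(V, S) = √6*√S/4 (b(V, S) = √(-5*S/8 + S) = √(3*S/8) = √6*√S/4)
(-3 + ((4 + b(-1, 6)) - 5))² = (-3 + ((4 + √6*√6/4) - 5))² = (-3 + ((4 + 3/2) - 5))² = (-3 + (11/2 - 5))² = (-3 + ½)² = (-5/2)² = 25/4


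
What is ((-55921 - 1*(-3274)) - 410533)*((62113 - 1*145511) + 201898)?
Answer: -54886830000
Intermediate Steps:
((-55921 - 1*(-3274)) - 410533)*((62113 - 1*145511) + 201898) = ((-55921 + 3274) - 410533)*((62113 - 145511) + 201898) = (-52647 - 410533)*(-83398 + 201898) = -463180*118500 = -54886830000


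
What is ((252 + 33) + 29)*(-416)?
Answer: -130624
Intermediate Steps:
((252 + 33) + 29)*(-416) = (285 + 29)*(-416) = 314*(-416) = -130624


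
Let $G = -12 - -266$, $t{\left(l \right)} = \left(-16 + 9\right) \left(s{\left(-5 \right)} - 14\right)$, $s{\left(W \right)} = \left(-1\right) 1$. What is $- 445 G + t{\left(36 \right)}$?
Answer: $-112925$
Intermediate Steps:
$s{\left(W \right)} = -1$
$t{\left(l \right)} = 105$ ($t{\left(l \right)} = \left(-16 + 9\right) \left(-1 - 14\right) = \left(-7\right) \left(-15\right) = 105$)
$G = 254$ ($G = -12 + 266 = 254$)
$- 445 G + t{\left(36 \right)} = \left(-445\right) 254 + 105 = -113030 + 105 = -112925$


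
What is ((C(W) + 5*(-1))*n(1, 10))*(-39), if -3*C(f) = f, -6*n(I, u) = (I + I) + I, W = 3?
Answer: -117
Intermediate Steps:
n(I, u) = -I/2 (n(I, u) = -((I + I) + I)/6 = -(2*I + I)/6 = -I/2)
C(f) = -f/3
((C(W) + 5*(-1))*n(1, 10))*(-39) = ((-1/3*3 + 5*(-1))*(-1/2*1))*(-39) = ((-1 - 5)*(-1/2))*(-39) = -6*(-1/2)*(-39) = 3*(-39) = -117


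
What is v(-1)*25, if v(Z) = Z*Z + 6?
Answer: 175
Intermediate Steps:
v(Z) = 6 + Z² (v(Z) = Z² + 6 = 6 + Z²)
v(-1)*25 = (6 + (-1)²)*25 = (6 + 1)*25 = 7*25 = 175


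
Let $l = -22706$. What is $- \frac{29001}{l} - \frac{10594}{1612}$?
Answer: $- \frac{24224719}{4575259} \approx -5.2947$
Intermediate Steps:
$- \frac{29001}{l} - \frac{10594}{1612} = - \frac{29001}{-22706} - \frac{10594}{1612} = \left(-29001\right) \left(- \frac{1}{22706}\right) - \frac{5297}{806} = \frac{29001}{22706} - \frac{5297}{806} = - \frac{24224719}{4575259}$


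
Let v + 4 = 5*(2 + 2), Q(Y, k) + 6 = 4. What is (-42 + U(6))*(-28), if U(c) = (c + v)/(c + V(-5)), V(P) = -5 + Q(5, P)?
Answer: 1792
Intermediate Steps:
Q(Y, k) = -2 (Q(Y, k) = -6 + 4 = -2)
v = 16 (v = -4 + 5*(2 + 2) = -4 + 5*4 = -4 + 20 = 16)
V(P) = -7 (V(P) = -5 - 2 = -7)
U(c) = (16 + c)/(-7 + c) (U(c) = (c + 16)/(c - 7) = (16 + c)/(-7 + c))
(-42 + U(6))*(-28) = (-42 + (16 + 6)/(-7 + 6))*(-28) = (-42 + 22/(-1))*(-28) = (-42 - 1*22)*(-28) = (-42 - 22)*(-28) = -64*(-28) = 1792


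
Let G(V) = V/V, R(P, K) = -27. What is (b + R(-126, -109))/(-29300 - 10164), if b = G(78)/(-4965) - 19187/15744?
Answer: 735280373/1028286612480 ≈ 0.00071505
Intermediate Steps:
G(V) = 1
b = -31759733/26056320 (b = 1/(-4965) - 19187/15744 = 1*(-1/4965) - 19187*1/15744 = -1/4965 - 19187/15744 = -31759733/26056320 ≈ -1.2189)
(b + R(-126, -109))/(-29300 - 10164) = (-31759733/26056320 - 27)/(-29300 - 10164) = -735280373/26056320/(-39464) = -735280373/26056320*(-1/39464) = 735280373/1028286612480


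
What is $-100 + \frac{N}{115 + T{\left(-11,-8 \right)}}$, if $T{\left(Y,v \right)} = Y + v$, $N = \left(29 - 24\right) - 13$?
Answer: $- \frac{1201}{12} \approx -100.08$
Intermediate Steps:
$N = -8$ ($N = 5 - 13 = -8$)
$-100 + \frac{N}{115 + T{\left(-11,-8 \right)}} = -100 - \frac{8}{115 - 19} = -100 - \frac{8}{96} = -100 - \frac{1}{12} = - \frac{1201}{12}$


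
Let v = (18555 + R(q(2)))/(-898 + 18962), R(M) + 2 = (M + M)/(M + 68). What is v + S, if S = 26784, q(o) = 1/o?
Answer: 66286727875/2474768 ≈ 26785.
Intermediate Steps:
R(M) = -2 + 2*M/(68 + M) (R(M) = -2 + (M + M)/(M + 68) = -2 + (2*M)/(68 + M) = -2 + 2*M/(68 + M))
v = 2541763/2474768 (v = (18555 - 136/(68 + 1/2))/(-898 + 18962) = (18555 - 136/(68 + ½))/18064 = (18555 - 136/137/2)*(1/18064) = (18555 - 136*2/137)*(1/18064) = (18555 - 272/137)*(1/18064) = (2541763/137)*(1/18064) = 2541763/2474768 ≈ 1.0271)
v + S = 2541763/2474768 + 26784 = 66286727875/2474768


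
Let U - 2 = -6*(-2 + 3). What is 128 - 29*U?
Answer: 244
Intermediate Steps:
U = -4 (U = 2 - 6*(-2 + 3) = 2 - 6*1 = 2 - 6 = -4)
128 - 29*U = 128 - 29*(-4) = 128 + 116 = 244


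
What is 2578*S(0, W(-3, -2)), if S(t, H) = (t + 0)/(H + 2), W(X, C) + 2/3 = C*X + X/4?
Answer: 0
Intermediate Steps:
W(X, C) = -⅔ + X/4 + C*X (W(X, C) = -⅔ + (C*X + X/4) = -⅔ + (X/4 + C*X) = -⅔ + X/4 + C*X)
S(t, H) = t/(2 + H)
2578*S(0, W(-3, -2)) = 2578*(0/(2 + (-⅔ + (¼)*(-3) - 2*(-3)))) = 2578*(0/(2 + (-⅔ - ¾ + 6))) = 2578*(0/(2 + 55/12)) = 2578*(0/(79/12)) = 2578*(0*(12/79)) = 2578*0 = 0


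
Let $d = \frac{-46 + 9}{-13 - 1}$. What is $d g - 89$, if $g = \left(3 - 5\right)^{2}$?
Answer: $- \frac{549}{7} \approx -78.429$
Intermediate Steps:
$g = 4$ ($g = \left(-2\right)^{2} = 4$)
$d = \frac{37}{14}$ ($d = - \frac{37}{-14} = \left(-37\right) \left(- \frac{1}{14}\right) = \frac{37}{14} \approx 2.6429$)
$d g - 89 = \frac{37}{14} \cdot 4 - 89 = \frac{74}{7} - 89 = - \frac{549}{7}$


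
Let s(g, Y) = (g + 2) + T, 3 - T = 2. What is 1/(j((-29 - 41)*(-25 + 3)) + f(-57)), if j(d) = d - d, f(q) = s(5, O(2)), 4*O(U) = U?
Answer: 1/8 ≈ 0.12500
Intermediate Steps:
T = 1 (T = 3 - 1*2 = 3 - 2 = 1)
O(U) = U/4
s(g, Y) = 3 + g (s(g, Y) = (g + 2) + 1 = (2 + g) + 1 = 3 + g)
f(q) = 8 (f(q) = 3 + 5 = 8)
j(d) = 0 (j(d) = d - d = 0)
1/(j((-29 - 41)*(-25 + 3)) + f(-57)) = 1/(0 + 8) = 1/8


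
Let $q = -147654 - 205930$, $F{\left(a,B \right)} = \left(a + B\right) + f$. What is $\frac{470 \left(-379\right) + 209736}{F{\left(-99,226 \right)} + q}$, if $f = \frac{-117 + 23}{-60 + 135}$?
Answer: $- \frac{2370450}{26509369} \approx -0.089419$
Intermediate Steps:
$f = - \frac{94}{75} \approx -1.2533$
$F{\left(a,B \right)} = - \frac{94}{75} + B + a$ ($F{\left(a,B \right)} = \left(a + B\right) - \frac{94}{75} = \left(B + a\right) - \frac{94}{75} = - \frac{94}{75} + B + a$)
$q = -353584$ ($q = -147654 - 205930 = -353584$)
$\frac{470 \left(-379\right) + 209736}{F{\left(-99,226 \right)} + q} = \frac{470 \left(-379\right) + 209736}{\left(- \frac{94}{75} + 226 - 99\right) - 353584} = \frac{-178130 + 209736}{\frac{9431}{75} - 353584} = \frac{31606}{- \frac{26509369}{75}} = 31606 \left(- \frac{75}{26509369}\right) = - \frac{2370450}{26509369}$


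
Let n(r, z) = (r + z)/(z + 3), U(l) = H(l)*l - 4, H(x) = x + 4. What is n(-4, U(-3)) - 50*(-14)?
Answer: 2811/4 ≈ 702.75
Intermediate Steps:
H(x) = 4 + x
U(l) = -4 + l*(4 + l) (U(l) = (4 + l)*l - 4 = l*(4 + l) - 4 = -4 + l*(4 + l))
n(r, z) = (r + z)/(3 + z)
n(-4, U(-3)) - 50*(-14) = (-4 + (-4 - 3*(4 - 3)))/(3 + (-4 - 3*(4 - 3))) - 50*(-14) = (-4 + (-4 - 3*1))/(3 + (-4 - 3*1)) + 700 = (-4 + (-4 - 3))/(3 + (-4 - 3)) + 700 = (-4 - 7)/(3 - 7) + 700 = -11/(-4) + 700 = -¼*(-11) + 700 = 11/4 + 700 = 2811/4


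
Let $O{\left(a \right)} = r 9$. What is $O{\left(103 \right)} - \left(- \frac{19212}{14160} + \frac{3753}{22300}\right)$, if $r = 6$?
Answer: $\frac{18152872}{328925} \approx 55.188$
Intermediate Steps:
$O{\left(a \right)} = 54$ ($O{\left(a \right)} = 6 \cdot 9 = 54$)
$O{\left(103 \right)} - \left(- \frac{19212}{14160} + \frac{3753}{22300}\right) = 54 - \left(- \frac{19212}{14160} + \frac{3753}{22300}\right) = 54 - \left(\left(-19212\right) \frac{1}{14160} + 3753 \cdot \frac{1}{22300}\right) = 54 - \left(- \frac{1601}{1180} + \frac{3753}{22300}\right) = 54 - - \frac{390922}{328925} = 54 + \frac{390922}{328925} = \frac{18152872}{328925}$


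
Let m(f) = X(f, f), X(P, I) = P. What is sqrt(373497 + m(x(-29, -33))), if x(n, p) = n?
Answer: 2*sqrt(93367) ≈ 611.12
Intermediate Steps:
m(f) = f
sqrt(373497 + m(x(-29, -33))) = sqrt(373497 - 29) = sqrt(373468) = 2*sqrt(93367)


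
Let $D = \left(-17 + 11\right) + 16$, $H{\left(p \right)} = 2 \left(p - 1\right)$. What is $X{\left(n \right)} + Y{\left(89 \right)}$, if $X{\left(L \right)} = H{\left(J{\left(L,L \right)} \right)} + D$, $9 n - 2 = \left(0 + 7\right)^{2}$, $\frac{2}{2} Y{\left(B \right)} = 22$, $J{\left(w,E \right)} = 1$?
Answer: $32$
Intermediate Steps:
$Y{\left(B \right)} = 22$
$H{\left(p \right)} = -2 + 2 p$ ($H{\left(p \right)} = 2 \left(-1 + p\right) = -2 + 2 p$)
$n = \frac{17}{3}$ ($n = \frac{2}{9} + \frac{\left(0 + 7\right)^{2}}{9} = \frac{2}{9} + \frac{7^{2}}{9} = \frac{2}{9} + \frac{1}{9} \cdot 49 = \frac{2}{9} + \frac{49}{9} = \frac{17}{3} \approx 5.6667$)
$D = 10$ ($D = -6 + 16 = 10$)
$X{\left(L \right)} = 10$ ($X{\left(L \right)} = \left(-2 + 2 \cdot 1\right) + 10 = \left(-2 + 2\right) + 10 = 0 + 10 = 10$)
$X{\left(n \right)} + Y{\left(89 \right)} = 10 + 22 = 32$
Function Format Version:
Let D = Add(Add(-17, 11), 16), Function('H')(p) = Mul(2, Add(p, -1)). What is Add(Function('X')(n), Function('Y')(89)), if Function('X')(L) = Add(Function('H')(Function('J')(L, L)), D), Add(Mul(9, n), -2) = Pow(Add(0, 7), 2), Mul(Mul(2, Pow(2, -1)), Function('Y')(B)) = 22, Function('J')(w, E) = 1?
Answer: 32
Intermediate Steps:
Function('Y')(B) = 22
Function('H')(p) = Add(-2, Mul(2, p)) (Function('H')(p) = Mul(2, Add(-1, p)) = Add(-2, Mul(2, p)))
n = Rational(17, 3) (n = Add(Rational(2, 9), Mul(Rational(1, 9), Pow(Add(0, 7), 2))) = Add(Rational(2, 9), Mul(Rational(1, 9), Pow(7, 2))) = Add(Rational(2, 9), Mul(Rational(1, 9), 49)) = Add(Rational(2, 9), Rational(49, 9)) = Rational(17, 3) ≈ 5.6667)
D = 10 (D = Add(-6, 16) = 10)
Function('X')(L) = 10 (Function('X')(L) = Add(Add(-2, Mul(2, 1)), 10) = Add(Add(-2, 2), 10) = Add(0, 10) = 10)
Add(Function('X')(n), Function('Y')(89)) = Add(10, 22) = 32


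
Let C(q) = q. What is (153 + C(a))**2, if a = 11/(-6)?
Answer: 822649/36 ≈ 22851.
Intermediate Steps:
a = -11/6 (a = 11*(-1/6) = -11/6 ≈ -1.8333)
(153 + C(a))**2 = (153 - 11/6)**2 = (907/6)**2 = 822649/36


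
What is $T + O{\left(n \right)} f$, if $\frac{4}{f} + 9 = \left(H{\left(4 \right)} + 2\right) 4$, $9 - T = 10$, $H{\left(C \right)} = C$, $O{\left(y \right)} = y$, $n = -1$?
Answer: $- \frac{19}{15} \approx -1.2667$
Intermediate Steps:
$T = -1$ ($T = 9 - 10 = -1$)
$f = \frac{4}{15}$ ($f = \frac{4}{-9 + \left(4 + 2\right) 4} = \frac{4}{-9 + 6 \cdot 4} = \frac{4}{-9 + 24} = \frac{4}{15} \approx 0.26667$)
$T + O{\left(n \right)} f = -1 - \frac{4}{15} = - \frac{19}{15}$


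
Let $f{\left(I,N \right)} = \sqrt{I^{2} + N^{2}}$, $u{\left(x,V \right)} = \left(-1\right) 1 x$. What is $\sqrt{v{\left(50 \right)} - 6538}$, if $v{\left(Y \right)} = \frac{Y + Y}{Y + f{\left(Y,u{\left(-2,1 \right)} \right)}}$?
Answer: $\frac{\sqrt{-163400 - 6538 \sqrt{626}}}{\sqrt{25 + \sqrt{626}}} \approx 80.852 i$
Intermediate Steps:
$u{\left(x,V \right)} = - x$
$v{\left(Y \right)} = \frac{2 Y}{Y + \sqrt{4 + Y^{2}}}$ ($v{\left(Y \right)} = \frac{Y + Y}{Y + \sqrt{Y^{2} + \left(\left(-1\right) \left(-2\right)\right)^{2}}} = \frac{2 Y}{Y + \sqrt{Y^{2} + 2^{2}}} = \frac{2 Y}{Y + \sqrt{Y^{2} + 4}} = \frac{2 Y}{Y + \sqrt{4 + Y^{2}}}$)
$\sqrt{v{\left(50 \right)} - 6538} = \sqrt{2 \cdot 50 \frac{1}{50 + \sqrt{4 + 50^{2}}} - 6538} = \sqrt{2 \cdot 50 \frac{1}{50 + \sqrt{4 + 2500}} - 6538} = \sqrt{2 \cdot 50 \frac{1}{50 + \sqrt{2504}} - 6538} = \sqrt{2 \cdot 50 \frac{1}{50 + 2 \sqrt{626}} - 6538} = \sqrt{\frac{100}{50 + 2 \sqrt{626}} - 6538} = \sqrt{-6538 + \frac{100}{50 + 2 \sqrt{626}}}$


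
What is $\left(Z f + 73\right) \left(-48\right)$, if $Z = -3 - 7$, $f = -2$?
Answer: $-4464$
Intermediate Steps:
$Z = -10$ ($Z = -3 - 7 = -10$)
$\left(Z f + 73\right) \left(-48\right) = \left(\left(-10\right) \left(-2\right) + 73\right) \left(-48\right) = \left(20 + 73\right) \left(-48\right) = 93 \left(-48\right) = -4464$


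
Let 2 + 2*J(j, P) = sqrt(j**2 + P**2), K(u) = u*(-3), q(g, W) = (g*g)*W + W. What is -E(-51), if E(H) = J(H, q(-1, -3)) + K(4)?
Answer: 13 - 3*sqrt(293)/2 ≈ -12.676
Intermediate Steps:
q(g, W) = W + W*g**2 (q(g, W) = g**2*W + W = W*g**2 + W = W + W*g**2)
K(u) = -3*u
J(j, P) = -1 + sqrt(P**2 + j**2)/2 (J(j, P) = -1 + sqrt(j**2 + P**2)/2 = -1 + sqrt(P**2 + j**2)/2)
E(H) = -13 + sqrt(36 + H**2)/2 (E(H) = (-1 + sqrt((-3*(1 + (-1)**2))**2 + H**2)/2) - 3*4 = (-1 + sqrt((-3*(1 + 1))**2 + H**2)/2) - 12 = (-1 + sqrt((-3*2)**2 + H**2)/2) - 12 = (-1 + sqrt((-6)**2 + H**2)/2) - 12 = (-1 + sqrt(36 + H**2)/2) - 12 = -13 + sqrt(36 + H**2)/2)
-E(-51) = -(-13 + sqrt(36 + (-51)**2)/2) = -(-13 + sqrt(36 + 2601)/2) = -(-13 + sqrt(2637)/2) = -(-13 + (3*sqrt(293))/2) = -(-13 + 3*sqrt(293)/2) = 13 - 3*sqrt(293)/2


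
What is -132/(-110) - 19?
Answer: -89/5 ≈ -17.800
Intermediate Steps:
-132/(-110) - 19 = -132*(-1/110) - 19 = 6/5 - 19 = -89/5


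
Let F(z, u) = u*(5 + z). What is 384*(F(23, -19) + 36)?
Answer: -190464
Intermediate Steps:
384*(F(23, -19) + 36) = 384*(-19*(5 + 23) + 36) = 384*(-19*28 + 36) = 384*(-532 + 36) = 384*(-496) = -190464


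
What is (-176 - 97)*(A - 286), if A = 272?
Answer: 3822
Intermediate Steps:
(-176 - 97)*(A - 286) = (-176 - 97)*(272 - 286) = -273*(-14) = 3822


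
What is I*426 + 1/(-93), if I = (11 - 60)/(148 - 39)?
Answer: -1941391/10137 ≈ -191.52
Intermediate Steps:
I = -49/109 ≈ -0.44954
I*426 + 1/(-93) = -49/109*426 + 1/(-93) = -20874/109 - 1/93 = -1941391/10137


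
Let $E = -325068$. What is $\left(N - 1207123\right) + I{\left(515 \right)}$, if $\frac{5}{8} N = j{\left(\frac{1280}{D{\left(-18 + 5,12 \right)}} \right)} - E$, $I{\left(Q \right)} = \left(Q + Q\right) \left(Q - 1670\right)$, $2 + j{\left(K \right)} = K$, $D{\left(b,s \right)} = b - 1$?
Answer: $- \frac{65688479}{35} \approx -1.8768 \cdot 10^{6}$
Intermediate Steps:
$D{\left(b,s \right)} = -1 + b$
$j{\left(K \right)} = -2 + K$
$I{\left(Q \right)} = 2 Q \left(-1670 + Q\right)$
$N = \frac{18198576}{35}$ ($N = \frac{8 \left(\left(-2 + \frac{1280}{-1 + \left(-18 + 5\right)}\right) - -325068\right)}{5} = \frac{8 \left(\left(-2 + \frac{1280}{-1 - 13}\right) + 325068\right)}{5} = \frac{8 \left(\left(-2 + \frac{1280}{-14}\right) + 325068\right)}{5} = \frac{8 \left(\left(-2 + 1280 \left(- \frac{1}{14}\right)\right) + 325068\right)}{5} = \frac{8 \left(\left(-2 - \frac{640}{7}\right) + 325068\right)}{5} = \frac{8 \left(- \frac{654}{7} + 325068\right)}{5} = \frac{8}{5} \cdot \frac{2274822}{7} = \frac{18198576}{35} \approx 5.1996 \cdot 10^{5}$)
$\left(N - 1207123\right) + I{\left(515 \right)} = \left(\frac{18198576}{35} - 1207123\right) + 2 \cdot 515 \left(-1670 + 515\right) = - \frac{24050729}{35} + 2 \cdot 515 \left(-1155\right) = - \frac{24050729}{35} - 1189650 = - \frac{65688479}{35}$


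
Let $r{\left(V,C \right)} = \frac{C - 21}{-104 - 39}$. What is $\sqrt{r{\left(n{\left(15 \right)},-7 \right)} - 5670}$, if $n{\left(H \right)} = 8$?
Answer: $\frac{i \sqrt{115941826}}{143} \approx 75.298 i$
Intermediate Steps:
$r{\left(V,C \right)} = \frac{21}{143} - \frac{C}{143}$ ($r{\left(V,C \right)} = \frac{-21 + C}{-143} = \left(-21 + C\right) \left(- \frac{1}{143}\right) = \frac{21}{143} - \frac{C}{143}$)
$\sqrt{r{\left(n{\left(15 \right)},-7 \right)} - 5670} = \sqrt{\left(\frac{21}{143} - - \frac{7}{143}\right) - 5670} = \sqrt{\left(\frac{21}{143} + \frac{7}{143}\right) - 5670} = \sqrt{\frac{28}{143} - 5670} = \sqrt{- \frac{810782}{143}} = \frac{i \sqrt{115941826}}{143}$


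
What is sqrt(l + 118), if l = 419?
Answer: sqrt(537) ≈ 23.173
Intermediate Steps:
sqrt(l + 118) = sqrt(419 + 118) = sqrt(537)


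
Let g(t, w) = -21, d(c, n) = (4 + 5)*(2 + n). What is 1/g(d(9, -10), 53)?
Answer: -1/21 ≈ -0.047619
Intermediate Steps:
d(c, n) = 18 + 9*n (d(c, n) = 9*(2 + n) = 18 + 9*n)
1/g(d(9, -10), 53) = 1/(-21) = -1/21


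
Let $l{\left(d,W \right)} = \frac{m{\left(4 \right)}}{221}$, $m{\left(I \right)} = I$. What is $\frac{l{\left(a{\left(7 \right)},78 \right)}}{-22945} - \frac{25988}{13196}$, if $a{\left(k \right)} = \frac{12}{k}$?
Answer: $- \frac{32945293161}{16728717655} \approx -1.9694$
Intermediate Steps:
$l{\left(d,W \right)} = \frac{4}{221}$
$\frac{l{\left(a{\left(7 \right)},78 \right)}}{-22945} - \frac{25988}{13196} = \frac{4}{221 \left(-22945\right)} - \frac{25988}{13196} = \frac{4}{221} \left(- \frac{1}{22945}\right) - \frac{6497}{3299} = - \frac{4}{5070845} - \frac{6497}{3299} = - \frac{32945293161}{16728717655}$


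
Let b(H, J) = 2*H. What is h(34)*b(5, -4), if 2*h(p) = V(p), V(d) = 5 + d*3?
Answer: 535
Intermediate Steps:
V(d) = 5 + 3*d
h(p) = 5/2 + 3*p/2 (h(p) = (5 + 3*p)/2 = 5/2 + 3*p/2)
h(34)*b(5, -4) = (5/2 + (3/2)*34)*(2*5) = (5/2 + 51)*10 = (107/2)*10 = 535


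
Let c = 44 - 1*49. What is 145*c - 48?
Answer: -773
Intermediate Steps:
c = -5 (c = 44 - 49 = -5)
145*c - 48 = 145*(-5) - 48 = -725 - 48 = -773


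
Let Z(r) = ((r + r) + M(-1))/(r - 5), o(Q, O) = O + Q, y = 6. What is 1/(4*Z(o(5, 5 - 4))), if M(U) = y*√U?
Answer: 1/60 - I/120 ≈ 0.016667 - 0.0083333*I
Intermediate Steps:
M(U) = 6*√U
Z(r) = (2*r + 6*I)/(-5 + r) (Z(r) = ((r + r) + 6*√(-1))/(r - 5) = (2*r + 6*I)/(-5 + r))
1/(4*Z(o(5, 5 - 4))) = 1/(4*(2*(((5 - 4) + 5) + 3*I)/(-5 + ((5 - 4) + 5)))) = 1/(4*(2*((1 + 5) + 3*I)/(-5 + (1 + 5)))) = 1/(4*(2*(6 + 3*I)/(-5 + 6))) = 1/(4*(2*(6 + 3*I)/1)) = 1/(4*(2*1*(6 + 3*I))) = 1/(4*(12 + 6*I)) = 1/(48 + 24*I) = (48 - 24*I)/2880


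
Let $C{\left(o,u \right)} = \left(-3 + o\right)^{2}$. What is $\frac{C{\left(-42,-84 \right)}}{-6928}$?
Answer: $- \frac{2025}{6928} \approx -0.29229$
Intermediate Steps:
$\frac{C{\left(-42,-84 \right)}}{-6928} = \frac{\left(-3 - 42\right)^{2}}{-6928} = \left(-45\right)^{2} \left(- \frac{1}{6928}\right) = 2025 \left(- \frac{1}{6928}\right) = - \frac{2025}{6928}$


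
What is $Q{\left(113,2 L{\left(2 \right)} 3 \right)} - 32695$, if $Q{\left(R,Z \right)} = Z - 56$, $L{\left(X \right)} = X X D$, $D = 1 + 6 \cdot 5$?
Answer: $-32007$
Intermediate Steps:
$D = 31$ ($D = 1 + 30 = 31$)
$L{\left(X \right)} = 31 X^{2}$ ($L{\left(X \right)} = X X 31 = X^{2} \cdot 31 = 31 X^{2}$)
$Q{\left(R,Z \right)} = -56 + Z$
$Q{\left(113,2 L{\left(2 \right)} 3 \right)} - 32695 = \left(-56 + 2 \cdot 31 \cdot 2^{2} \cdot 3\right) - 32695 = \left(-56 + 2 \cdot 31 \cdot 4 \cdot 3\right) - 32695 = \left(-56 + 2 \cdot 124 \cdot 3\right) - 32695 = \left(-56 + 248 \cdot 3\right) - 32695 = \left(-56 + 744\right) - 32695 = 688 - 32695 = -32007$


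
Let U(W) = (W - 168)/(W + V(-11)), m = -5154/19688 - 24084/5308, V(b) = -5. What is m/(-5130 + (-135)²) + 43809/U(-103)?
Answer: 269782554290841569/15452404450020 ≈ 17459.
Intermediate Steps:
m = -62690403/13062988 (m = -5154*1/19688 - 24084*1/5308 = -2577/9844 - 6021/1327 = -62690403/13062988 ≈ -4.7991)
U(W) = (-168 + W)/(-5 + W) (U(W) = (W - 168)/(W - 5) = (-168 + W)/(-5 + W))
m/(-5130 + (-135)²) + 43809/U(-103) = -62690403/(13062988*(-5130 + (-135)²)) + 43809/(((-168 - 103)/(-5 - 103))) = -62690403/(13062988*(-5130 + 18225)) + 43809/((-271/(-108))) = -62690403/13062988/13095 + 43809/((-1/108*(-271))) = -62690403/13062988*1/13095 + 43809/(271/108) = -20896801/57019942620 + 43809*(108/271) = -20896801/57019942620 + 4731372/271 = 269782554290841569/15452404450020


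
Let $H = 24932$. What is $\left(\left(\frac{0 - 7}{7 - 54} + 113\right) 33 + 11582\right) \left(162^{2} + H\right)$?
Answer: $\frac{36838941248}{47} \approx 7.8381 \cdot 10^{8}$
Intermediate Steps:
$\left(\left(\frac{0 - 7}{7 - 54} + 113\right) 33 + 11582\right) \left(162^{2} + H\right) = \left(\left(\frac{0 - 7}{7 - 54} + 113\right) 33 + 11582\right) \left(162^{2} + 24932\right) = \left(\left(- \frac{7}{-47} + 113\right) 33 + 11582\right) \left(26244 + 24932\right) = \left(\left(\left(-7\right) \left(- \frac{1}{47}\right) + 113\right) 33 + 11582\right) 51176 = \left(\left(\frac{7}{47} + 113\right) 33 + 11582\right) 51176 = \left(\frac{5318}{47} \cdot 33 + 11582\right) 51176 = \left(\frac{175494}{47} + 11582\right) 51176 = \frac{719848}{47} \cdot 51176 = \frac{36838941248}{47}$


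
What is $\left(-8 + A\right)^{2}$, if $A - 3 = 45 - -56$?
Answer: $9216$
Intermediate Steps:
$A = 104$ ($A = 3 + \left(45 - -56\right) = 3 + \left(45 + 56\right) = 3 + 101 = 104$)
$\left(-8 + A\right)^{2} = \left(-8 + 104\right)^{2} = 96^{2} = 9216$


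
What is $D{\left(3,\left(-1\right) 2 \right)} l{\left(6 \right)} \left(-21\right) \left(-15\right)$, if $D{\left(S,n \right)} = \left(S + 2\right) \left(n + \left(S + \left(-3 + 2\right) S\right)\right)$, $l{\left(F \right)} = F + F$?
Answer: $-37800$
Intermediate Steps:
$l{\left(F \right)} = 2 F$
$D{\left(S,n \right)} = n \left(2 + S\right)$ ($D{\left(S,n \right)} = \left(2 + S\right) \left(n + \left(S - S\right)\right) = \left(2 + S\right) \left(n + 0\right) = \left(2 + S\right) n = n \left(2 + S\right)$)
$D{\left(3,\left(-1\right) 2 \right)} l{\left(6 \right)} \left(-21\right) \left(-15\right) = \left(-1\right) 2 \left(2 + 3\right) 2 \cdot 6 \left(-21\right) \left(-15\right) = \left(-2\right) 5 \cdot 12 \left(-21\right) \left(-15\right) = \left(-10\right) 12 \left(-21\right) \left(-15\right) = \left(-120\right) \left(-21\right) \left(-15\right) = 2520 \left(-15\right) = -37800$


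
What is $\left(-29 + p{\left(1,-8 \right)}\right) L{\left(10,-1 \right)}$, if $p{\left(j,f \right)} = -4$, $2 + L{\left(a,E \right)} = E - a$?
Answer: $429$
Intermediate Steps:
$L{\left(a,E \right)} = -2 + E - a$ ($L{\left(a,E \right)} = -2 + \left(E - a\right) = -2 + E - a$)
$\left(-29 + p{\left(1,-8 \right)}\right) L{\left(10,-1 \right)} = \left(-29 - 4\right) \left(-2 - 1 - 10\right) = - 33 \left(-2 - 1 - 10\right) = \left(-33\right) \left(-13\right) = 429$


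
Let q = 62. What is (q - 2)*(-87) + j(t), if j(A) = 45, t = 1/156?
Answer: -5175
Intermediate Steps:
t = 1/156 ≈ 0.0064103
(q - 2)*(-87) + j(t) = (62 - 2)*(-87) + 45 = 60*(-87) + 45 = -5220 + 45 = -5175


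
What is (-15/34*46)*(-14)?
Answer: 4830/17 ≈ 284.12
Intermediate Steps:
(-15/34*46)*(-14) = (-15*1/34*46)*(-14) = -15/34*46*(-14) = -345/17*(-14) = 4830/17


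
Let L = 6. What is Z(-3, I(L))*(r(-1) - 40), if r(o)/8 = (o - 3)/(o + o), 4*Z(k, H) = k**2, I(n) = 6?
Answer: -54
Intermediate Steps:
Z(k, H) = k**2/4
r(o) = 4*(-3 + o)/o (r(o) = 8*((o - 3)/(o + o)) = 8*((-3 + o)/((2*o))) = 8*((-3 + o)*(1/(2*o))) = 8*((-3 + o)/(2*o)) = 4*(-3 + o)/o)
Z(-3, I(L))*(r(-1) - 40) = ((1/4)*(-3)**2)*((4 - 12/(-1)) - 40) = ((1/4)*9)*((4 - 12*(-1)) - 40) = 9*((4 + 12) - 40)/4 = 9*(16 - 40)/4 = (9/4)*(-24) = -54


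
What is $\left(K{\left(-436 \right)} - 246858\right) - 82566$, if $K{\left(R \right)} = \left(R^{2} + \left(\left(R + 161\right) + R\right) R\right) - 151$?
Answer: $170517$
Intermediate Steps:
$K{\left(R \right)} = -151 + R^{2} + R \left(161 + 2 R\right)$ ($K{\left(R \right)} = \left(R^{2} + \left(\left(161 + R\right) + R\right) R\right) - 151 = \left(R^{2} + \left(161 + 2 R\right) R\right) - 151 = \left(R^{2} + R \left(161 + 2 R\right)\right) - 151 = -151 + R^{2} + R \left(161 + 2 R\right)$)
$\left(K{\left(-436 \right)} - 246858\right) - 82566 = \left(\left(-151 + 3 \left(-436\right)^{2} + 161 \left(-436\right)\right) - 246858\right) - 82566 = \left(\left(-151 + 3 \cdot 190096 - 70196\right) - 246858\right) - 82566 = \left(\left(-151 + 570288 - 70196\right) - 246858\right) - 82566 = \left(499941 - 246858\right) - 82566 = 253083 - 82566 = 170517$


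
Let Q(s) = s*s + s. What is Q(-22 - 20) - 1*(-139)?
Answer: 1861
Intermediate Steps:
Q(s) = s + s² (Q(s) = s² + s = s + s²)
Q(-22 - 20) - 1*(-139) = (-22 - 20)*(1 + (-22 - 20)) - 1*(-139) = -42*(1 - 42) + 139 = -42*(-41) + 139 = 1722 + 139 = 1861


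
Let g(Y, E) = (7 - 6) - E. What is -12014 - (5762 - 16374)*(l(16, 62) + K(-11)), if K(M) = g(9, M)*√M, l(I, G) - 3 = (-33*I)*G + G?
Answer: -346716666 + 127344*I*√11 ≈ -3.4672e+8 + 4.2235e+5*I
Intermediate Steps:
l(I, G) = 3 + G - 33*G*I (l(I, G) = 3 + ((-33*I)*G + G) = 3 + (-33*G*I + G) = 3 + (G - 33*G*I) = 3 + G - 33*G*I)
g(Y, E) = 1 - E
K(M) = √M*(1 - M) (K(M) = (1 - M)*√M = √M*(1 - M))
-12014 - (5762 - 16374)*(l(16, 62) + K(-11)) = -12014 - (5762 - 16374)*((3 + 62 - 33*62*16) + √(-11)*(1 - 1*(-11))) = -12014 - (-10612)*((3 + 62 - 32736) + (I*√11)*(1 + 11)) = -12014 - (-10612)*(-32671 + (I*√11)*12) = -12014 - (-10612)*(-32671 + 12*I*√11) = -12014 - (346704652 - 127344*I*√11) = -12014 + (-346704652 + 127344*I*√11) = -346716666 + 127344*I*√11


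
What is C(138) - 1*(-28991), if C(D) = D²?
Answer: 48035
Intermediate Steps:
C(138) - 1*(-28991) = 138² - 1*(-28991) = 19044 + 28991 = 48035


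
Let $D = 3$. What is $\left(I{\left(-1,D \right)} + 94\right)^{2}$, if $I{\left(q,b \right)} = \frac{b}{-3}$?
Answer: $8649$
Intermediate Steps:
$I{\left(q,b \right)} = - \frac{b}{3}$ ($I{\left(q,b \right)} = b \left(- \frac{1}{3}\right) = - \frac{b}{3}$)
$\left(I{\left(-1,D \right)} + 94\right)^{2} = \left(\left(- \frac{1}{3}\right) 3 + 94\right)^{2} = \left(-1 + 94\right)^{2} = 93^{2} = 8649$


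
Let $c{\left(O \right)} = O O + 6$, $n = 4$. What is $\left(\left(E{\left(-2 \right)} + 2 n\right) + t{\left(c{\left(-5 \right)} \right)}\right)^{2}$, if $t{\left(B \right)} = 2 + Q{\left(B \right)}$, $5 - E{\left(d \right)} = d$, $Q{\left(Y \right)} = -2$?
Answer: $225$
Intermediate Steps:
$E{\left(d \right)} = 5 - d$
$c{\left(O \right)} = 6 + O^{2}$ ($c{\left(O \right)} = O^{2} + 6 = 6 + O^{2}$)
$t{\left(B \right)} = 0$ ($t{\left(B \right)} = 2 - 2 = 0$)
$\left(\left(E{\left(-2 \right)} + 2 n\right) + t{\left(c{\left(-5 \right)} \right)}\right)^{2} = \left(\left(\left(5 - -2\right) + 2 \cdot 4\right) + 0\right)^{2} = \left(\left(\left(5 + 2\right) + 8\right) + 0\right)^{2} = \left(\left(7 + 8\right) + 0\right)^{2} = \left(15 + 0\right)^{2} = 15^{2} = 225$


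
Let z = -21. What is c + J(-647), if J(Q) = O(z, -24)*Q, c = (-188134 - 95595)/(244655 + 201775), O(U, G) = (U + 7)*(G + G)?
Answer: -194100904849/446430 ≈ -4.3478e+5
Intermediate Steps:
O(U, G) = 2*G*(7 + U) (O(U, G) = (7 + U)*(2*G) = 2*G*(7 + U))
c = -283729/446430 ≈ -0.63555
J(Q) = 672*Q (J(Q) = (2*(-24)*(7 - 21))*Q = (2*(-24)*(-14))*Q = 672*Q)
c + J(-647) = -283729/446430 + 672*(-647) = -283729/446430 - 434784 = -194100904849/446430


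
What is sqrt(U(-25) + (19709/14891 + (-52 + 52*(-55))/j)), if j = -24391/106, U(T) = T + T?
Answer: I*sqrt(4751887950750026099)/363206381 ≈ 6.0018*I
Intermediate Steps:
U(T) = 2*T
j = -24391/106 (j = -24391*1/106 = -24391/106 ≈ -230.10)
sqrt(U(-25) + (19709/14891 + (-52 + 52*(-55))/j)) = sqrt(2*(-25) + (19709/14891 + (-52 + 52*(-55))/(-24391/106))) = sqrt(-50 + (19709*(1/14891) + (-52 - 2860)*(-106/24391))) = sqrt(-50 + (19709/14891 - 2912*(-106/24391))) = sqrt(-50 + (19709/14891 + 308672/24391)) = sqrt(-50 + 5077156971/363206381) = sqrt(-13083162079/363206381) = I*sqrt(4751887950750026099)/363206381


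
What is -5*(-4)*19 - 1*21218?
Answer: -20838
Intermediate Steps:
-5*(-4)*19 - 1*21218 = 20*19 - 21218 = 380 - 21218 = -20838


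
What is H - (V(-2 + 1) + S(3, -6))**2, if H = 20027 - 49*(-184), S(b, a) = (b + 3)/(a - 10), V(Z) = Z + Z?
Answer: 1858391/64 ≈ 29037.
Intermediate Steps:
V(Z) = 2*Z
S(b, a) = (3 + b)/(-10 + a)
H = 29043 (H = 20027 - 1*(-9016) = 20027 + 9016 = 29043)
H - (V(-2 + 1) + S(3, -6))**2 = 29043 - (2*(-2 + 1) + (3 + 3)/(-10 - 6))**2 = 29043 - (2*(-1) + 6/(-16))**2 = 29043 - (-2 - 1/16*6)**2 = 29043 - (-2 - 3/8)**2 = 29043 - (-19/8)**2 = 29043 - 1*361/64 = 29043 - 361/64 = 1858391/64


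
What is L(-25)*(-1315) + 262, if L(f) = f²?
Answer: -821613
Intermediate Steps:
L(-25)*(-1315) + 262 = (-25)²*(-1315) + 262 = 625*(-1315) + 262 = -821875 + 262 = -821613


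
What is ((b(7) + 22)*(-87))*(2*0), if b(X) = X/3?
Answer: 0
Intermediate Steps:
b(X) = X/3 (b(X) = X*(⅓) = X/3)
((b(7) + 22)*(-87))*(2*0) = (((⅓)*7 + 22)*(-87))*(2*0) = ((7/3 + 22)*(-87))*0 = ((73/3)*(-87))*0 = -2117*0 = 0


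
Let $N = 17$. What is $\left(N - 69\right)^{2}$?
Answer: $2704$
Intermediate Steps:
$\left(N - 69\right)^{2} = \left(17 - 69\right)^{2} = \left(-52\right)^{2} = 2704$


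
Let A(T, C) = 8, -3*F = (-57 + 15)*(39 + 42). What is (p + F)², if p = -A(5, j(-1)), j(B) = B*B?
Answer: 1267876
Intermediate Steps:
F = 1134 (F = -(-57 + 15)*(39 + 42)/3 = -(-14)*81 = -⅓*(-3402) = 1134)
j(B) = B²
p = -8 (p = -1*8 = -8)
(p + F)² = (-8 + 1134)² = 1126² = 1267876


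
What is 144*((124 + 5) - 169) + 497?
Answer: -5263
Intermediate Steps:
144*((124 + 5) - 169) + 497 = 144*(129 - 169) + 497 = 144*(-40) + 497 = -5760 + 497 = -5263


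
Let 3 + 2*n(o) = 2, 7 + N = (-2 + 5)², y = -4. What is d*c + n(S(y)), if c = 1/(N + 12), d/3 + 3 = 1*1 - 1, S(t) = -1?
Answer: -8/7 ≈ -1.1429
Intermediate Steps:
N = 2 (N = -7 + (-2 + 5)² = -7 + 3² = -7 + 9 = 2)
n(o) = -½ (n(o) = -3/2 + (½)*2 = -3/2 + 1 = -½)
d = -9 (d = -9 + 3*(1*1 - 1) = -9 + 3*(1 - 1) = -9 + 3*0 = -9 + 0 = -9)
c = 1/14 (c = 1/(2 + 12) = 1/14 ≈ 0.071429)
d*c + n(S(y)) = -9*1/14 - ½ = -9/14 - ½ = -8/7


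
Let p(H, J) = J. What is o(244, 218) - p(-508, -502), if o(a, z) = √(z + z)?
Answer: 502 + 2*√109 ≈ 522.88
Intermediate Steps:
o(a, z) = √2*√z (o(a, z) = √(2*z) = √2*√z)
o(244, 218) - p(-508, -502) = √2*√218 - 1*(-502) = 2*√109 + 502 = 502 + 2*√109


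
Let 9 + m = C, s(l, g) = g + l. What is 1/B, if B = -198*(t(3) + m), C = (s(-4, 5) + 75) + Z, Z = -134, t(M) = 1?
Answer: 1/13068 ≈ 7.6523e-5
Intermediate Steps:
C = -58 (C = ((5 - 4) + 75) - 134 = (1 + 75) - 134 = 76 - 134 = -58)
m = -67 (m = -9 - 58 = -67)
B = 13068 (B = -198*(1 - 67) = -198*(-66) = 13068)
1/B = 1/13068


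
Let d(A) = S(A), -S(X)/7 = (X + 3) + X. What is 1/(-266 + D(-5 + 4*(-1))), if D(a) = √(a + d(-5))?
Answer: -133/35358 - √10/35358 ≈ -0.0038510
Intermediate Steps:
S(X) = -21 - 14*X (S(X) = -7*((X + 3) + X) = -7*((3 + X) + X) = -7*(3 + 2*X) = -21 - 14*X)
d(A) = -21 - 14*A
D(a) = √(49 + a) (D(a) = √(a + (-21 - 14*(-5))) = √(a + (-21 + 70)) = √(a + 49) = √(49 + a))
1/(-266 + D(-5 + 4*(-1))) = 1/(-266 + √(49 + (-5 + 4*(-1)))) = 1/(-266 + √(49 + (-5 - 4))) = 1/(-266 + √(49 - 9)) = 1/(-266 + √40) = 1/(-266 + 2*√10)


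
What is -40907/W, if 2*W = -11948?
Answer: 40907/5974 ≈ 6.8475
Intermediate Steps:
W = -5974 (W = (1/2)*(-11948) = -5974)
-40907/W = -40907/(-5974) = -40907*(-1/5974) = 40907/5974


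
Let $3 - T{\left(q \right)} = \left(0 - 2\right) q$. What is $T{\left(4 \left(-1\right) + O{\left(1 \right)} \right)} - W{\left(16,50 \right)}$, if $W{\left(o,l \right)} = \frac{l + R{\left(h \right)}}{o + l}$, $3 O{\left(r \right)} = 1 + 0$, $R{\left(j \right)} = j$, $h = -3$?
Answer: $- \frac{111}{22} \approx -5.0455$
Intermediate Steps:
$O{\left(r \right)} = \frac{1}{3}$ ($O{\left(r \right)} = \frac{1 + 0}{3} = \frac{1}{3} \cdot 1 = \frac{1}{3}$)
$W{\left(o,l \right)} = \frac{-3 + l}{l + o}$ ($W{\left(o,l \right)} = \frac{l - 3}{o + l} = \frac{-3 + l}{l + o}$)
$T{\left(q \right)} = 3 + 2 q$ ($T{\left(q \right)} = 3 - \left(0 - 2\right) q = 3 - - 2 q = 3 + 2 q$)
$T{\left(4 \left(-1\right) + O{\left(1 \right)} \right)} - W{\left(16,50 \right)} = \left(3 + 2 \left(4 \left(-1\right) + \frac{1}{3}\right)\right) - \frac{-3 + 50}{50 + 16} = \left(3 + 2 \left(-4 + \frac{1}{3}\right)\right) - \frac{1}{66} \cdot 47 = \left(3 + 2 \left(- \frac{11}{3}\right)\right) - \frac{1}{66} \cdot 47 = \left(3 - \frac{22}{3}\right) - \frac{47}{66} = - \frac{13}{3} - \frac{47}{66} = - \frac{111}{22}$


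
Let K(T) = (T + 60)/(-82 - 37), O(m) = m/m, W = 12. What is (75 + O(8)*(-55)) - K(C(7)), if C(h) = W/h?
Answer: 17092/833 ≈ 20.519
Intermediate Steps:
O(m) = 1
C(h) = 12/h
K(T) = -60/119 - T/119 (K(T) = (60 + T)/(-119) = (60 + T)*(-1/119) = -60/119 - T/119)
(75 + O(8)*(-55)) - K(C(7)) = (75 + 1*(-55)) - (-60/119 - 12/(119*7)) = (75 - 55) - (-60/119 - 12/(119*7)) = 20 - (-60/119 - 1/119*12/7) = 20 - (-60/119 - 12/833) = 20 - 1*(-432/833) = 20 + 432/833 = 17092/833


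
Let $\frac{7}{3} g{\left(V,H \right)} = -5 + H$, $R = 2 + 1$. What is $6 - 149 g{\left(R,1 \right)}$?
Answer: $\frac{1830}{7} \approx 261.43$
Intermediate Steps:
$R = 3$
$g{\left(V,H \right)} = - \frac{15}{7} + \frac{3 H}{7}$ ($g{\left(V,H \right)} = \frac{3 \left(-5 + H\right)}{7} = - \frac{15}{7} + \frac{3 H}{7}$)
$6 - 149 g{\left(R,1 \right)} = 6 - 149 \left(- \frac{15}{7} + \frac{3}{7} \cdot 1\right) = 6 - 149 \left(- \frac{15}{7} + \frac{3}{7}\right) = 6 - - \frac{1788}{7} = 6 + \frac{1788}{7} = \frac{1830}{7}$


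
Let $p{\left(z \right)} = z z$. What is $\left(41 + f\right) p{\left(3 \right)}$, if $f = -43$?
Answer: $-18$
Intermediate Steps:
$p{\left(z \right)} = z^{2}$
$\left(41 + f\right) p{\left(3 \right)} = \left(41 - 43\right) 3^{2} = \left(-2\right) 9 = -18$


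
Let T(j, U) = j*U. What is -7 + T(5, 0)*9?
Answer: -7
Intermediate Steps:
T(j, U) = U*j
-7 + T(5, 0)*9 = -7 + (0*5)*9 = -7 + 0*9 = -7 + 0 = -7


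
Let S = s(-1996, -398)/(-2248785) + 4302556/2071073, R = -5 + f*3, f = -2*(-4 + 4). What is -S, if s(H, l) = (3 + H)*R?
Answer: -1930977030403/931479579261 ≈ -2.0730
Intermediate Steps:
f = 0 (f = -2*0 = 0)
R = -5 (R = -5 + 0*3 = -5 + 0 = -5)
s(H, l) = -15 - 5*H (s(H, l) = (3 + H)*(-5) = -15 - 5*H)
S = 1930977030403/931479579261 (S = (-15 - 5*(-1996))/(-2248785) + 4302556/2071073 = (-15 + 9980)*(-1/2248785) + 4302556*(1/2071073) = 9965*(-1/2248785) + 4302556/2071073 = -1993/449757 + 4302556/2071073 = 1930977030403/931479579261 ≈ 2.0730)
-S = -1*1930977030403/931479579261 = -1930977030403/931479579261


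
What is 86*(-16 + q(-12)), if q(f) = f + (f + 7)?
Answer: -2838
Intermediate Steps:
q(f) = 7 + 2*f (q(f) = f + (7 + f) = 7 + 2*f)
86*(-16 + q(-12)) = 86*(-16 + (7 + 2*(-12))) = 86*(-16 + (7 - 24)) = 86*(-16 - 17) = 86*(-33) = -2838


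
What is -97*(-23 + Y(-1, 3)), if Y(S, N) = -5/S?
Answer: 1746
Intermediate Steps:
-97*(-23 + Y(-1, 3)) = -97*(-23 - 5/(-1)) = -97*(-23 - 5*(-1)) = -97*(-23 + 5) = -97*(-18) = 1746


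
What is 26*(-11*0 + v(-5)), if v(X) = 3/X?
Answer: -78/5 ≈ -15.600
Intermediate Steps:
26*(-11*0 + v(-5)) = 26*(-11*0 + 3/(-5)) = 26*(0 + 3*(-⅕)) = 26*(0 - ⅗) = 26*(-⅗) = -78/5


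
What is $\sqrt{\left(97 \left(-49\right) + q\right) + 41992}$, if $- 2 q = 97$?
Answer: $\frac{\sqrt{148762}}{2} \approx 192.85$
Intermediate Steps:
$q = - \frac{97}{2}$ ($q = \left(- \frac{1}{2}\right) 97 = - \frac{97}{2} \approx -48.5$)
$\sqrt{\left(97 \left(-49\right) + q\right) + 41992} = \sqrt{\left(97 \left(-49\right) - \frac{97}{2}\right) + 41992} = \sqrt{\left(-4753 - \frac{97}{2}\right) + 41992} = \sqrt{- \frac{9603}{2} + 41992} = \sqrt{\frac{74381}{2}} = \frac{\sqrt{148762}}{2}$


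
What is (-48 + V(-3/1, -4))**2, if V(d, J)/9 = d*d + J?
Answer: 9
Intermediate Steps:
V(d, J) = 9*J + 9*d**2 (V(d, J) = 9*(d*d + J) = 9*(d**2 + J) = 9*(J + d**2) = 9*J + 9*d**2)
(-48 + V(-3/1, -4))**2 = (-48 + (9*(-4) + 9*(-3/1)**2))**2 = (-48 + (-36 + 9*(-3*1)**2))**2 = (-48 + (-36 + 9*(-3)**2))**2 = (-48 + (-36 + 9*9))**2 = (-48 + (-36 + 81))**2 = (-48 + 45)**2 = (-3)**2 = 9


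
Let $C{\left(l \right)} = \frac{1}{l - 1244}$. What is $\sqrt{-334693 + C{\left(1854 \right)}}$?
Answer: $\frac{i \sqrt{124539264690}}{610} \approx 578.53 i$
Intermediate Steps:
$C{\left(l \right)} = \frac{1}{-1244 + l}$
$\sqrt{-334693 + C{\left(1854 \right)}} = \sqrt{-334693 + \frac{1}{-1244 + 1854}} = \sqrt{-334693 + \frac{1}{610}} = \sqrt{- \frac{204162729}{610}} = \frac{i \sqrt{124539264690}}{610}$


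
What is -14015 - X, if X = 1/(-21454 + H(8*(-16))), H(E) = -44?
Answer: -301294469/21498 ≈ -14015.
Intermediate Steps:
X = -1/21498 (X = 1/(-21454 - 44) = 1/(-21498) = -1/21498 ≈ -4.6516e-5)
-14015 - X = -14015 - 1*(-1/21498) = -14015 + 1/21498 = -301294469/21498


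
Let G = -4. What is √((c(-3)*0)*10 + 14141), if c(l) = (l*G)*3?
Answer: √14141 ≈ 118.92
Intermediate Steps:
c(l) = -12*l (c(l) = (l*(-4))*3 = -4*l*3 = -12*l)
√((c(-3)*0)*10 + 14141) = √((-12*(-3)*0)*10 + 14141) = √((36*0)*10 + 14141) = √(0*10 + 14141) = √(0 + 14141) = √14141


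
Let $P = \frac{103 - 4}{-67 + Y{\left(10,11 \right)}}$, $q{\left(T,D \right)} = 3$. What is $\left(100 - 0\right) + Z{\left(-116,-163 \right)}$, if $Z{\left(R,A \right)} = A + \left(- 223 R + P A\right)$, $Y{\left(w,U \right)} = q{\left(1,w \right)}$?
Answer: $\frac{1667657}{64} \approx 26057.0$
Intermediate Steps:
$Y{\left(w,U \right)} = 3$
$P = - \frac{99}{64}$ ($P = \frac{103 - 4}{-67 + 3} = \frac{99}{-64} = 99 \left(- \frac{1}{64}\right) = - \frac{99}{64} \approx -1.5469$)
$Z{\left(R,A \right)} = - 223 R - \frac{35 A}{64}$ ($Z{\left(R,A \right)} = A - \left(223 R + \frac{99 A}{64}\right) = - 223 R - \frac{35 A}{64}$)
$\left(100 - 0\right) + Z{\left(-116,-163 \right)} = \left(100 - 0\right) - - \frac{1661257}{64} = \left(100 + 0\right) + \left(25868 + \frac{5705}{64}\right) = 100 + \frac{1661257}{64} = \frac{1667657}{64}$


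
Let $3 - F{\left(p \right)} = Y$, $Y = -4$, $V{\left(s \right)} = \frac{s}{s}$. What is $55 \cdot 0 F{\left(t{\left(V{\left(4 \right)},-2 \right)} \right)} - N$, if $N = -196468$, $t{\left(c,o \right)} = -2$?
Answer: $196468$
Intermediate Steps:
$V{\left(s \right)} = 1$
$F{\left(p \right)} = 7$ ($F{\left(p \right)} = 3 - -4 = 3 + 4 = 7$)
$55 \cdot 0 F{\left(t{\left(V{\left(4 \right)},-2 \right)} \right)} - N = 55 \cdot 0 \cdot 7 - -196468 = 0 \cdot 7 + 196468 = 0 + 196468 = 196468$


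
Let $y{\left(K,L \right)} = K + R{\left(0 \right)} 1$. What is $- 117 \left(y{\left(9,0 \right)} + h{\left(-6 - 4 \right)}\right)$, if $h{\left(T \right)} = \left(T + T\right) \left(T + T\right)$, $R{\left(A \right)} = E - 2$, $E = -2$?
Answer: $-47385$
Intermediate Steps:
$R{\left(A \right)} = -4$ ($R{\left(A \right)} = -2 - 2 = -4$)
$h{\left(T \right)} = 4 T^{2}$ ($h{\left(T \right)} = 2 T 2 T = 4 T^{2}$)
$y{\left(K,L \right)} = -4 + K$ ($y{\left(K,L \right)} = K - 4 = -4 + K$)
$- 117 \left(y{\left(9,0 \right)} + h{\left(-6 - 4 \right)}\right) = - 117 \left(\left(-4 + 9\right) + 4 \left(-6 - 4\right)^{2}\right) = - 117 \left(5 + 4 \left(-10\right)^{2}\right) = - 117 \left(5 + 4 \cdot 100\right) = - 117 \left(5 + 400\right) = \left(-117\right) 405 = -47385$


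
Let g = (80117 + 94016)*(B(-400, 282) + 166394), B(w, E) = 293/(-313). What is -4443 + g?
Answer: 9069024432198/313 ≈ 2.8975e+10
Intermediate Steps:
B(w, E) = -293/313 (B(w, E) = 293*(-1/313) = -293/313)
g = 9069025822857/313 (g = (80117 + 94016)*(-293/313 + 166394) = 174133*(52081029/313) = 9069025822857/313 ≈ 2.8975e+10)
-4443 + g = -4443 + 9069025822857/313 = 9069024432198/313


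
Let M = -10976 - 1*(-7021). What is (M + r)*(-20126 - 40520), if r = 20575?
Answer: -1007936520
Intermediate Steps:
M = -3955 (M = -10976 + 7021 = -3955)
(M + r)*(-20126 - 40520) = (-3955 + 20575)*(-20126 - 40520) = 16620*(-60646) = -1007936520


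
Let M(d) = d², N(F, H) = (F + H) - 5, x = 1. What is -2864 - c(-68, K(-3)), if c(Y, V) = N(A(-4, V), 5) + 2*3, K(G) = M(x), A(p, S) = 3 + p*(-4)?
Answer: -2889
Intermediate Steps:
A(p, S) = 3 - 4*p
N(F, H) = -5 + F + H
K(G) = 1 (K(G) = 1² = 1)
c(Y, V) = 25 (c(Y, V) = (-5 + (3 - 4*(-4)) + 5) + 2*3 = (-5 + (3 + 16) + 5) + 6 = (-5 + 19 + 5) + 6 = 19 + 6 = 25)
-2864 - c(-68, K(-3)) = -2864 - 1*25 = -2864 - 25 = -2889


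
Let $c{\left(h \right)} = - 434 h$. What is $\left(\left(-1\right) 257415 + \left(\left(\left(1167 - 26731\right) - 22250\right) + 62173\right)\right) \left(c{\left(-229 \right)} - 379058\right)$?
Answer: $67975957632$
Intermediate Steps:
$\left(\left(-1\right) 257415 + \left(\left(\left(1167 - 26731\right) - 22250\right) + 62173\right)\right) \left(c{\left(-229 \right)} - 379058\right) = \left(\left(-1\right) 257415 + \left(\left(\left(1167 - 26731\right) - 22250\right) + 62173\right)\right) \left(\left(-434\right) \left(-229\right) - 379058\right) = \left(-257415 + \left(\left(\left(1167 - 26731\right) - 22250\right) + 62173\right)\right) \left(99386 - 379058\right) = \left(-257415 + \left(\left(-25564 - 22250\right) + 62173\right)\right) \left(-279672\right) = \left(-257415 + \left(-47814 + 62173\right)\right) \left(-279672\right) = \left(-257415 + 14359\right) \left(-279672\right) = \left(-243056\right) \left(-279672\right) = 67975957632$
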